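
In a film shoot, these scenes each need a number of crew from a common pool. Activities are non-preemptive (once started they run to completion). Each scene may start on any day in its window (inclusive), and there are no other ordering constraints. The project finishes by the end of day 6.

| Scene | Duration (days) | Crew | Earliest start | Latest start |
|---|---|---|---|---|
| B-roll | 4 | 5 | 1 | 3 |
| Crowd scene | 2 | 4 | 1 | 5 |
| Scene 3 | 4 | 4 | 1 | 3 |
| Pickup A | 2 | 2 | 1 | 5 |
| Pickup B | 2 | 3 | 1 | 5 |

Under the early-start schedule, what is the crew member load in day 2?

At early start, day 2 has: B-roll, Crowd scene, Scene 3, Pickup A, Pickup B.
Demand: 5 + 4 + 4 + 2 + 3 = 18.

18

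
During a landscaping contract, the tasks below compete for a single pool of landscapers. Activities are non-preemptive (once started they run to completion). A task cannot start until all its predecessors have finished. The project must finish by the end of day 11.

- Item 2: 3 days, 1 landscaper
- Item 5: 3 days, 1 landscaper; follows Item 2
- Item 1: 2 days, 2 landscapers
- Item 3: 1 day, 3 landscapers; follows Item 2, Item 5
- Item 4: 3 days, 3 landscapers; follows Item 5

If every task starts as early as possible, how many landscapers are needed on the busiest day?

Early-start schedule: Item 2@1, Item 5@4, Item 1@1, Item 3@7, Item 4@7.
Load per day: day 1: 3, day 2: 3, day 3: 1, day 4: 1, day 5: 1, day 6: 1, day 7: 6, day 8: 3, day 9: 3, day 10: 0, day 11: 0.
Peak is 6.

6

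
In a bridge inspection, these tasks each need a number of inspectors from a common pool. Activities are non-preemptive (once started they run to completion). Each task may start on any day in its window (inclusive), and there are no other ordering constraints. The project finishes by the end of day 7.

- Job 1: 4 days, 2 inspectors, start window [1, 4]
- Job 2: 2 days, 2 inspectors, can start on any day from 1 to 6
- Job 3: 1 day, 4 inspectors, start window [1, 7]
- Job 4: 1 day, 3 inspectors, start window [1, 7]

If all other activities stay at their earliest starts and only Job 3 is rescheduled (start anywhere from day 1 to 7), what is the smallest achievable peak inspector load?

Job 3@1: d1:11  d2:4  d3:2  d4:2  d5:0  d6:0  d7:0 → peak 11
Job 3@2: d1:7  d2:8  d3:2  d4:2  d5:0  d6:0  d7:0 → peak 8
Job 3@3: d1:7  d2:4  d3:6  d4:2  d5:0  d6:0  d7:0 → peak 7
Job 3@4: d1:7  d2:4  d3:2  d4:6  d5:0  d6:0  d7:0 → peak 7
Job 3@5: d1:7  d2:4  d3:2  d4:2  d5:4  d6:0  d7:0 → peak 7
Job 3@6: d1:7  d2:4  d3:2  d4:2  d5:0  d6:4  d7:0 → peak 7
Job 3@7: d1:7  d2:4  d3:2  d4:2  d5:0  d6:0  d7:4 → peak 7
Best is Job 3@3, peak 7.

7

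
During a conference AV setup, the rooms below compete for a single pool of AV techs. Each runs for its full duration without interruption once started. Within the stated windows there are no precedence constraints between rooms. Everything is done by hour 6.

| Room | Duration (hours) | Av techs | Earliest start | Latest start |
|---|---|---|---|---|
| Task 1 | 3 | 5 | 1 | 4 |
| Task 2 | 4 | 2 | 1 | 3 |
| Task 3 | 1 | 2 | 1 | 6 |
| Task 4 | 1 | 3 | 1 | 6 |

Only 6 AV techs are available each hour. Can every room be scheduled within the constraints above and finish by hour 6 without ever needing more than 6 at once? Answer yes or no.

no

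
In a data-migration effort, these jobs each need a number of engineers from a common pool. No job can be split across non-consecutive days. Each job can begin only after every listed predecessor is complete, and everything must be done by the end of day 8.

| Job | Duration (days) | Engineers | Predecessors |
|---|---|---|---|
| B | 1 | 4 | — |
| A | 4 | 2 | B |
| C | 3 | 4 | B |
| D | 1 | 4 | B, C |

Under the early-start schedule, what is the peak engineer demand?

6

Early-start schedule: B@1, A@2, C@2, D@5.
Load per day: day 1: 4, day 2: 6, day 3: 6, day 4: 6, day 5: 6, day 6: 0, day 7: 0, day 8: 0.
Peak is 6.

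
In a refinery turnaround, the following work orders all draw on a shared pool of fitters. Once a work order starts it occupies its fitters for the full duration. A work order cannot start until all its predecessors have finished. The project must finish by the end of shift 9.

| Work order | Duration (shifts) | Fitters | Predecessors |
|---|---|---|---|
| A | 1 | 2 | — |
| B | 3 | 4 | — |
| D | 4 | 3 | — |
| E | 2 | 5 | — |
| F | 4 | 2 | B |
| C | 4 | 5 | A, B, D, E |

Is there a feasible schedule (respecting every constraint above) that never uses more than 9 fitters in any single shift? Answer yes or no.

Schedule A@1, B@1, D@2, E@4, F@6, C@6: s1:6  s2:7  s3:7  s4:8  s5:8  s6:7  s7:7  s8:7  s9:7 — peak 8 ≤ 9.

yes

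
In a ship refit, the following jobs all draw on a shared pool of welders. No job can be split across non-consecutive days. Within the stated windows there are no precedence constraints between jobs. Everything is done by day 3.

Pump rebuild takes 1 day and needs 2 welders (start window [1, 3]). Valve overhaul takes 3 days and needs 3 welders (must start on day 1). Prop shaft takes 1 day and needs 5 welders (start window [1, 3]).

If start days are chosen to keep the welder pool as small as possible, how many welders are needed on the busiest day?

8

Early-start (Pump rebuild@1, Valve overhaul@1, Prop shaft@1) gives peak 10: d1:10  d2:3  d3:3.
Shift Prop shaft→2.
Schedule Pump rebuild@1, Valve overhaul@1, Prop shaft@2: d1:5  d2:8  d3:3 — peak 8.
No arrangement of the 9 feasible schedules does better.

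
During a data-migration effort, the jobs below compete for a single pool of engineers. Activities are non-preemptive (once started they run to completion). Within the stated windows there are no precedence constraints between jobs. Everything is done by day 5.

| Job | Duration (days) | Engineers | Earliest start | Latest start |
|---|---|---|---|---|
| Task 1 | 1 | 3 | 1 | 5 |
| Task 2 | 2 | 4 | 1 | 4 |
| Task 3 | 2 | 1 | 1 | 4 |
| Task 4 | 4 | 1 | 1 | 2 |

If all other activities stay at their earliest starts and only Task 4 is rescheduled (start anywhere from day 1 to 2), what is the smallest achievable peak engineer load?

8

Task 4@1: d1:9  d2:6  d3:1  d4:1  d5:0 → peak 9
Task 4@2: d1:8  d2:6  d3:1  d4:1  d5:1 → peak 8
Best is Task 4@2, peak 8.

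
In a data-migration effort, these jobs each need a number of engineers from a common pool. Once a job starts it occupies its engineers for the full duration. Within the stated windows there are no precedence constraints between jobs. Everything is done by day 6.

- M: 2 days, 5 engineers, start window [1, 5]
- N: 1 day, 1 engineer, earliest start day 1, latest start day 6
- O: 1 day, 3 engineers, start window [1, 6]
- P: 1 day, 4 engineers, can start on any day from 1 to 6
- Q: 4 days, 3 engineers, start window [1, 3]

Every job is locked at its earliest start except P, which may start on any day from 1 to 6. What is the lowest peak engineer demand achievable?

12

P@1: d1:16  d2:8  d3:3  d4:3  d5:0  d6:0 → peak 16
P@2: d1:12  d2:12  d3:3  d4:3  d5:0  d6:0 → peak 12
P@3: d1:12  d2:8  d3:7  d4:3  d5:0  d6:0 → peak 12
P@4: d1:12  d2:8  d3:3  d4:7  d5:0  d6:0 → peak 12
P@5: d1:12  d2:8  d3:3  d4:3  d5:4  d6:0 → peak 12
P@6: d1:12  d2:8  d3:3  d4:3  d5:0  d6:4 → peak 12
Best is P@2, peak 12.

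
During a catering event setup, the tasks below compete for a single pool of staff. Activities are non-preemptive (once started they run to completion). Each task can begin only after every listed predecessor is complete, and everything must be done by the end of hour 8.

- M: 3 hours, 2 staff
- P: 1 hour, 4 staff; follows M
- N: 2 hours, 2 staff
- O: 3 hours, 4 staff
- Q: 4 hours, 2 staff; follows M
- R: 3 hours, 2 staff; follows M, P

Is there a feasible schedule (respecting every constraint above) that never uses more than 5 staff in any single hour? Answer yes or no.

The minimum achievable peak is 6; 5 < 6, so no feasible schedule stays within the cap.

no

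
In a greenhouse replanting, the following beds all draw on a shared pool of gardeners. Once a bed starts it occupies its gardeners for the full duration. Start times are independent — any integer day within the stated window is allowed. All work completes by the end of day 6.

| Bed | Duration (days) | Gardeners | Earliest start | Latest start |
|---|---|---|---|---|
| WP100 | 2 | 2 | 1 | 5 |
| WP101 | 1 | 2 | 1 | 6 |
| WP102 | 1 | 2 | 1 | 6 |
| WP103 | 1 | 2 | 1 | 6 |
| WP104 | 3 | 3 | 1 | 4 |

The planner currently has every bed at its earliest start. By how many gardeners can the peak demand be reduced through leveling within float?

7

Early-start peak: d1:11  d2:5  d3:3  d4:0  d5:0  d6:0 ⇒ 11.
Leveled (WP100@1, WP101@1, WP102@2, WP103@3, WP104@4): d1:4  d2:4  d3:2  d4:3  d5:3  d6:3 ⇒ 4.
Reduction 11 − 4 = 7.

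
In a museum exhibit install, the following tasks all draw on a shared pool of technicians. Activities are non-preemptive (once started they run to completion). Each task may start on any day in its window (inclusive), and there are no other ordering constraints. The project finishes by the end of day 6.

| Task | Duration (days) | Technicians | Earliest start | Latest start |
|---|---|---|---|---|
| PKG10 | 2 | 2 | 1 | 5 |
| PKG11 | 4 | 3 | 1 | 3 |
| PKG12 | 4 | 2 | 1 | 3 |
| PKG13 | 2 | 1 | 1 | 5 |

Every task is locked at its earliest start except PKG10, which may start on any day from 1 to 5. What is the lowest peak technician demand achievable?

6

PKG10@1: d1:8  d2:8  d3:5  d4:5  d5:0  d6:0 → peak 8
PKG10@2: d1:6  d2:8  d3:7  d4:5  d5:0  d6:0 → peak 8
PKG10@3: d1:6  d2:6  d3:7  d4:7  d5:0  d6:0 → peak 7
PKG10@4: d1:6  d2:6  d3:5  d4:7  d5:2  d6:0 → peak 7
PKG10@5: d1:6  d2:6  d3:5  d4:5  d5:2  d6:2 → peak 6
Best is PKG10@5, peak 6.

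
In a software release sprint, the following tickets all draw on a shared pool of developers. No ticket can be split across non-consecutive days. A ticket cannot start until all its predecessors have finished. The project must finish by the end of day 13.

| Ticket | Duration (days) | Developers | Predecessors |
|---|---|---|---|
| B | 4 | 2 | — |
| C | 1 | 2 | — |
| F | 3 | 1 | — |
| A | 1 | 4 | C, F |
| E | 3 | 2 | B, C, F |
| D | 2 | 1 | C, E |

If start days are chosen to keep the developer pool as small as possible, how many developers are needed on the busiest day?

4

Early-start (B@1, C@1, F@1, A@4, E@5, D@8) gives peak 6: d1:5  d2:3  d3:3  d4:6  d5:2  d6:2  d7:2  d8:1  d9:1  d10:0  d11:0  d12:0  d13:0.
Shift F→2, A→5, E→6, D→9.
Schedule B@1, C@1, F@2, A@5, E@6, D@9: d1:4  d2:3  d3:3  d4:3  d5:4  d6:2  d7:2  d8:2  d9:1  d10:1  d11:0  d12:0  d13:0 — peak 4.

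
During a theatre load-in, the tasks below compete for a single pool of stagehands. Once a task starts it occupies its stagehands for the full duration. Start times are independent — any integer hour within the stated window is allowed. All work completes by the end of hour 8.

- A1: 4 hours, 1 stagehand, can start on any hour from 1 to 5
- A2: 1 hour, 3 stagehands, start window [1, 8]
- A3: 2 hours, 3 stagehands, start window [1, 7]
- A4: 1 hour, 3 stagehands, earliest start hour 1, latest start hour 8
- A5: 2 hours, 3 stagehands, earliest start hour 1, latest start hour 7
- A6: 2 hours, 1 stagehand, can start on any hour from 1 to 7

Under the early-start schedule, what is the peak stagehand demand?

Early-start schedule: A1@1, A2@1, A3@1, A4@1, A5@1, A6@1.
Load per hour: hour 1: 14, hour 2: 8, hour 3: 1, hour 4: 1, hour 5: 0, hour 6: 0, hour 7: 0, hour 8: 0.
Peak is 14.

14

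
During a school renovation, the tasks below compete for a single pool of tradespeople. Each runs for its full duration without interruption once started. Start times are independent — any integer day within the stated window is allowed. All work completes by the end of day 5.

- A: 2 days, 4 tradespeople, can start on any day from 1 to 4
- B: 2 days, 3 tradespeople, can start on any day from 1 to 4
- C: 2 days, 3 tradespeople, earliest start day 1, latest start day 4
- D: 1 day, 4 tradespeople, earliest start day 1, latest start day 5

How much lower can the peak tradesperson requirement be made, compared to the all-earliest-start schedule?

8

Early-start peak: d1:14  d2:10  d3:0  d4:0  d5:0 ⇒ 14.
Leveled (A@1, B@3, C@3, D@5): d1:4  d2:4  d3:6  d4:6  d5:4 ⇒ 6.
Reduction 14 − 6 = 8.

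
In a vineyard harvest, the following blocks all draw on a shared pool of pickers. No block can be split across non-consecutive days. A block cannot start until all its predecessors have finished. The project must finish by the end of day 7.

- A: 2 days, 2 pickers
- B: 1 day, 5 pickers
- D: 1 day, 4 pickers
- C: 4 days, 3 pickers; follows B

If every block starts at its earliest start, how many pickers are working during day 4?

At early start, day 4 has: C.
Demand: 3 = 3.

3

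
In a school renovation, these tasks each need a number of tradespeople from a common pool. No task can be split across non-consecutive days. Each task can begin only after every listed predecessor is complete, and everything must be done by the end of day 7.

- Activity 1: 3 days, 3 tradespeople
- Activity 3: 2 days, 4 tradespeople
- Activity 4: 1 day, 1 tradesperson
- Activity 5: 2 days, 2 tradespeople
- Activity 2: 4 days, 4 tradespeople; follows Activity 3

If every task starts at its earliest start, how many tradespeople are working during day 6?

At early start, day 6 has: Activity 2.
Demand: 4 = 4.

4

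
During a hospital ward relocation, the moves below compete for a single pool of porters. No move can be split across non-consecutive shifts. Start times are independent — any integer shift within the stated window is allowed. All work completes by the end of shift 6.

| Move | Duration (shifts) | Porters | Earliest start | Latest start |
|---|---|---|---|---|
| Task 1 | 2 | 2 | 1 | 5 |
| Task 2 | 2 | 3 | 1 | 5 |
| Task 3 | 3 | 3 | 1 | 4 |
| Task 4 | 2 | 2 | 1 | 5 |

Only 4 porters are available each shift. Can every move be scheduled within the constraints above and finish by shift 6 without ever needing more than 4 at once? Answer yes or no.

no

The minimum achievable peak is 5; 4 < 5, so no feasible schedule stays within the cap.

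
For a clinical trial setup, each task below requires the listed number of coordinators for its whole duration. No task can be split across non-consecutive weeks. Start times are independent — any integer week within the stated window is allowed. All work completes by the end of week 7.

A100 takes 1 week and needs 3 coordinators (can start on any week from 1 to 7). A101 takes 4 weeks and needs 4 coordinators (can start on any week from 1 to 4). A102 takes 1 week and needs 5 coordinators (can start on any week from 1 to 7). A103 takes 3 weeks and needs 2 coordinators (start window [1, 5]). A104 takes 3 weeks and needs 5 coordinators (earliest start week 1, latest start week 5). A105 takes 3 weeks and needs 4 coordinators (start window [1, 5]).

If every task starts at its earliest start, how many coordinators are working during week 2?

At early start, week 2 has: A101, A103, A104, A105.
Demand: 4 + 2 + 5 + 4 = 15.

15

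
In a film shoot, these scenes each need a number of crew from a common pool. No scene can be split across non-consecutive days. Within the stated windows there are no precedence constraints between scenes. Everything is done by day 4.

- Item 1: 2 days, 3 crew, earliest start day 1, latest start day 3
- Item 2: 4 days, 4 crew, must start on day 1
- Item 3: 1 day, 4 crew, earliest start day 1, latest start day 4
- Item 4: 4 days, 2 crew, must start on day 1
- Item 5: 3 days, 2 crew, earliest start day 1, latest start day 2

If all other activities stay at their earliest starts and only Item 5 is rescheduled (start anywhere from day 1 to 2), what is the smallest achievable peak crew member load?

Item 5@1: d1:15  d2:11  d3:8  d4:6 → peak 15
Item 5@2: d1:13  d2:11  d3:8  d4:8 → peak 13
Best is Item 5@2, peak 13.

13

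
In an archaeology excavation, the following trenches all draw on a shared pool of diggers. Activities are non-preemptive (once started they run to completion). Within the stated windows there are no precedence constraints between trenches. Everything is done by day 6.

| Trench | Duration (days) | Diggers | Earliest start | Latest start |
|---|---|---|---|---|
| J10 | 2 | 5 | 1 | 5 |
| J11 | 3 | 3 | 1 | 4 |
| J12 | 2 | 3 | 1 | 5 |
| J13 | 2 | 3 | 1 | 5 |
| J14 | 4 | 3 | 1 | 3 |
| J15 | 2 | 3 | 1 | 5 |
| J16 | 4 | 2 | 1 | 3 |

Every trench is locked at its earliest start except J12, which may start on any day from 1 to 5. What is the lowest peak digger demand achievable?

J12@1: d1:22  d2:22  d3:8  d4:5  d5:0  d6:0 → peak 22
J12@2: d1:19  d2:22  d3:11  d4:5  d5:0  d6:0 → peak 22
J12@3: d1:19  d2:19  d3:11  d4:8  d5:0  d6:0 → peak 19
J12@4: d1:19  d2:19  d3:8  d4:8  d5:3  d6:0 → peak 19
J12@5: d1:19  d2:19  d3:8  d4:5  d5:3  d6:3 → peak 19
Best is J12@3, peak 19.

19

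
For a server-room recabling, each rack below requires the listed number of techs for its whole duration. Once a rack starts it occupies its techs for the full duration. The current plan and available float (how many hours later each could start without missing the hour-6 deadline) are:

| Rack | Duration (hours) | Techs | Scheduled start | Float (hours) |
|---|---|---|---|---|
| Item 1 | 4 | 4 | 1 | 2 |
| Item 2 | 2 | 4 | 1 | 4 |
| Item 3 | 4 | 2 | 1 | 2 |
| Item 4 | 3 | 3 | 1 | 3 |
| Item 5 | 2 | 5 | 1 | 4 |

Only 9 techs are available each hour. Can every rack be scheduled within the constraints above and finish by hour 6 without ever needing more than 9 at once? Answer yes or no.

yes

Schedule Item 1@1, Item 2@5, Item 3@1, Item 4@1, Item 5@5: h1:9  h2:9  h3:9  h4:6  h5:9  h6:9 — peak 9 ≤ 9.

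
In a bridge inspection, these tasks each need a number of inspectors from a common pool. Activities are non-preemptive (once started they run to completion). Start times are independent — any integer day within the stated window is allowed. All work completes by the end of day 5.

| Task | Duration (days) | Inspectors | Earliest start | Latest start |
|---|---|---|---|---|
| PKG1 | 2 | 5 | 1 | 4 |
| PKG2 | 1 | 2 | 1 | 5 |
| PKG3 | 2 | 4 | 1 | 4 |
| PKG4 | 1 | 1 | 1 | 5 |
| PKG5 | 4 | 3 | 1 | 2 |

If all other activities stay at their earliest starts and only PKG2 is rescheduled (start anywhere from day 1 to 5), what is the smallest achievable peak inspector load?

PKG2@1: d1:15  d2:12  d3:3  d4:3  d5:0 → peak 15
PKG2@2: d1:13  d2:14  d3:3  d4:3  d5:0 → peak 14
PKG2@3: d1:13  d2:12  d3:5  d4:3  d5:0 → peak 13
PKG2@4: d1:13  d2:12  d3:3  d4:5  d5:0 → peak 13
PKG2@5: d1:13  d2:12  d3:3  d4:3  d5:2 → peak 13
Best is PKG2@3, peak 13.

13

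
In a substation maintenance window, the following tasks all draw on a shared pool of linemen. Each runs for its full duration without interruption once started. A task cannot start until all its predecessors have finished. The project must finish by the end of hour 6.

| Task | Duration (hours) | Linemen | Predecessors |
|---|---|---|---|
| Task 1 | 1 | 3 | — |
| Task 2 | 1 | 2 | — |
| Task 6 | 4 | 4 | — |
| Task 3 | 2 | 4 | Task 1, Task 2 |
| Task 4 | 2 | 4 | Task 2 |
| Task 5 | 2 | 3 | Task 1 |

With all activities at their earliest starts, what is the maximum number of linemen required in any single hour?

15

Early-start schedule: Task 1@1, Task 2@1, Task 6@1, Task 3@2, Task 4@2, Task 5@2.
Load per hour: hour 1: 9, hour 2: 15, hour 3: 15, hour 4: 4, hour 5: 0, hour 6: 0.
Peak is 15.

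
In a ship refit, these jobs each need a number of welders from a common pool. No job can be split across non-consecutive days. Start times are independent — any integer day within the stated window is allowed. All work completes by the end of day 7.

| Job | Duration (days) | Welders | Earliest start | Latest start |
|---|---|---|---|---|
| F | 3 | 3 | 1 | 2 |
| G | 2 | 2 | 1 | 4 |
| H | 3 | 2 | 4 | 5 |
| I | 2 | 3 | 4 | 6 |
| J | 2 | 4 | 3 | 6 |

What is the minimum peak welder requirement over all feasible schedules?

Early-start (F@1, G@1, H@4, I@4, J@3) gives peak 9: d1:5  d2:5  d3:7  d4:9  d5:5  d6:2  d7:0.
Shift J→6.
Schedule F@1, G@1, H@4, I@4, J@6: d1:5  d2:5  d3:3  d4:5  d5:5  d6:6  d7:4 — peak 6.

6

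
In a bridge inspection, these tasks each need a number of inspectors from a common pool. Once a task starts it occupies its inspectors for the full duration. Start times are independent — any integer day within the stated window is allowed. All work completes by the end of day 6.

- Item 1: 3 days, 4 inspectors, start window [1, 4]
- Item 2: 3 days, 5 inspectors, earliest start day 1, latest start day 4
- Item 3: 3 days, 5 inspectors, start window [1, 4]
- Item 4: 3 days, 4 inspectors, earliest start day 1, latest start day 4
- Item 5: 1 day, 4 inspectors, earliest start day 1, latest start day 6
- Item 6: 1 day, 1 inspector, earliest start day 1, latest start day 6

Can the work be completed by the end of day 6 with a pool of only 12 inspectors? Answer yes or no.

yes

Schedule Item 1@1, Item 2@4, Item 3@4, Item 4@1, Item 5@1, Item 6@2: d1:12  d2:9  d3:8  d4:10  d5:10  d6:10 — peak 12 ≤ 12.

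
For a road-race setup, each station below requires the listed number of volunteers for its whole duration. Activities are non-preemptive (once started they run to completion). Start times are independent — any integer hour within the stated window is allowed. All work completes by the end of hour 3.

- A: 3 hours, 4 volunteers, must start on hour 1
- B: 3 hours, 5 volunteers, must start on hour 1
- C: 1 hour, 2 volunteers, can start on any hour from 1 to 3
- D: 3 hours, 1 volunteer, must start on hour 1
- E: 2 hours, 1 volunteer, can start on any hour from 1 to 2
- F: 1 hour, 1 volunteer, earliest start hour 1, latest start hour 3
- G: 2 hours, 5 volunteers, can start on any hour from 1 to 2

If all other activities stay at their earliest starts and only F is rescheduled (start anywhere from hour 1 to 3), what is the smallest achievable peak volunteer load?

18

F@1: h1:19  h2:16  h3:10 → peak 19
F@2: h1:18  h2:17  h3:10 → peak 18
F@3: h1:18  h2:16  h3:11 → peak 18
Best is F@2, peak 18.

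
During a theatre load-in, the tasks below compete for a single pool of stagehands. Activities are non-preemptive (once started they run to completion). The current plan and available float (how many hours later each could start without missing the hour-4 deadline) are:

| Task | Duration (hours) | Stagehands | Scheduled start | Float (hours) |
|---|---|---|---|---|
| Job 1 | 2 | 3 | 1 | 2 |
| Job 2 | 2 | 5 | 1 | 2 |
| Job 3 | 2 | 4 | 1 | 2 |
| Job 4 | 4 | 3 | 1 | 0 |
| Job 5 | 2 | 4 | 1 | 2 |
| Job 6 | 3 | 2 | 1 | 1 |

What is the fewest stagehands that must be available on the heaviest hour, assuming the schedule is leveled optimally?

13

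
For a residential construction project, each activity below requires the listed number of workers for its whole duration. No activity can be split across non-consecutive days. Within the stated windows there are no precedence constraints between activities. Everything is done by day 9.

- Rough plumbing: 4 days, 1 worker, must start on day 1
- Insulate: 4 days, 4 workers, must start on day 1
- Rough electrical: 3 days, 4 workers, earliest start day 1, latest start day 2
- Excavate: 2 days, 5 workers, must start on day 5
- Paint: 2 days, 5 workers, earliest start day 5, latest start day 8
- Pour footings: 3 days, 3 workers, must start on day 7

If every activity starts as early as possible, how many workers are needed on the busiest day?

Early-start schedule: Rough plumbing@1, Insulate@1, Rough electrical@1, Excavate@5, Paint@5, Pour footings@7.
Load per day: day 1: 9, day 2: 9, day 3: 9, day 4: 5, day 5: 10, day 6: 10, day 7: 3, day 8: 3, day 9: 3.
Peak is 10.

10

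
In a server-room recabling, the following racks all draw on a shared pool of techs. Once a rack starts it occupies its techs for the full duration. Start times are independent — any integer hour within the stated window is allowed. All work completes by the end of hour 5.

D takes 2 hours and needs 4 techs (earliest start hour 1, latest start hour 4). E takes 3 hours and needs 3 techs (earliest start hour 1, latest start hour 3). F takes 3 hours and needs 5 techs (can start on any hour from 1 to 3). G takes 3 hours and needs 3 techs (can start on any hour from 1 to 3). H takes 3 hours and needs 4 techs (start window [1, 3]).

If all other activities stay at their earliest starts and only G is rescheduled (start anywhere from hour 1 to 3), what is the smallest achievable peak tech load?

G@1: h1:19  h2:19  h3:15  h4:0  h5:0 → peak 19
G@2: h1:16  h2:19  h3:15  h4:3  h5:0 → peak 19
G@3: h1:16  h2:16  h3:15  h4:3  h5:3 → peak 16
Best is G@3, peak 16.

16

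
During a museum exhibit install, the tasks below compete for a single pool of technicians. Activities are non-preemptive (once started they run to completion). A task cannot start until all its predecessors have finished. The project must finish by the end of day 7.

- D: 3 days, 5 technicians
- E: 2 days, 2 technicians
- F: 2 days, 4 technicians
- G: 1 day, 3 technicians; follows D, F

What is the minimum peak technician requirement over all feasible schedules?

5

Early-start (D@1, E@1, F@1, G@4) gives peak 11: d1:11  d2:11  d3:5  d4:3  d5:0  d6:0  d7:0.
Shift E→6, F→4, G→6.
Schedule D@1, E@6, F@4, G@6: d1:5  d2:5  d3:5  d4:4  d5:4  d6:5  d7:2 — peak 5.
Total technician-days = 30 over 7 days ⇒ peak ≥ ⌈30/7⌉ = 5, so 5 is optimal.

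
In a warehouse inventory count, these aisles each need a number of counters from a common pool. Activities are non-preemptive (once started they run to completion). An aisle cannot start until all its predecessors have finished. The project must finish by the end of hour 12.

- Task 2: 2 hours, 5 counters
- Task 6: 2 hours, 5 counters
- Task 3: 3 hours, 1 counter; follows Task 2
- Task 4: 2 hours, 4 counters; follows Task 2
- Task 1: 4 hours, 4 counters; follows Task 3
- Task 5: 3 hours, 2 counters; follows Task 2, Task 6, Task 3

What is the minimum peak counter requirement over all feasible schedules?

Early-start (Task 2@1, Task 6@1, Task 3@3, Task 4@3, Task 1@6, Task 5@6) gives peak 10: h1:10  h2:10  h3:5  h4:5  h5:1  h6:6  h7:6  h8:6  h9:4  h10:0  h11:0  h12:0.
Shift Task 6→3, Task 4→5, Task 1→7.
Schedule Task 2@1, Task 6@3, Task 3@3, Task 4@5, Task 1@7, Task 5@6: h1:5  h2:5  h3:6  h4:6  h5:5  h6:6  h7:6  h8:6  h9:4  h10:4  h11:0  h12:0 — peak 6.

6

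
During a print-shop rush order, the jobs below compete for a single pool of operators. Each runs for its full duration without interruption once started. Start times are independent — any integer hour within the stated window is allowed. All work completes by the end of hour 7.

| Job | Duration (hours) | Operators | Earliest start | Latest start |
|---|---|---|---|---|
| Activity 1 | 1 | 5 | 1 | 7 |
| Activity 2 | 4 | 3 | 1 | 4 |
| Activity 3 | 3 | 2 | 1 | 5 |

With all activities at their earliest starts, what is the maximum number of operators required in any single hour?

Early-start schedule: Activity 1@1, Activity 2@1, Activity 3@1.
Load per hour: hour 1: 10, hour 2: 5, hour 3: 5, hour 4: 3, hour 5: 0, hour 6: 0, hour 7: 0.
Peak is 10.

10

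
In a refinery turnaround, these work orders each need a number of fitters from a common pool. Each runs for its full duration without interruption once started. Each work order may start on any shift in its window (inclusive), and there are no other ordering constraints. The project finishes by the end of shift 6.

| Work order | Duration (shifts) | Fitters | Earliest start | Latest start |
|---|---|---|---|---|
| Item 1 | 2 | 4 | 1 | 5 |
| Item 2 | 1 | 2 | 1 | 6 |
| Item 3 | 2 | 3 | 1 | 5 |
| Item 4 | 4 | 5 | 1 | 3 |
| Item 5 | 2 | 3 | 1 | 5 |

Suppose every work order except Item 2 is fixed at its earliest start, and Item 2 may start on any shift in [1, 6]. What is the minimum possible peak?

15

Item 2@1: s1:17  s2:15  s3:5  s4:5  s5:0  s6:0 → peak 17
Item 2@2: s1:15  s2:17  s3:5  s4:5  s5:0  s6:0 → peak 17
Item 2@3: s1:15  s2:15  s3:7  s4:5  s5:0  s6:0 → peak 15
Item 2@4: s1:15  s2:15  s3:5  s4:7  s5:0  s6:0 → peak 15
Item 2@5: s1:15  s2:15  s3:5  s4:5  s5:2  s6:0 → peak 15
Item 2@6: s1:15  s2:15  s3:5  s4:5  s5:0  s6:2 → peak 15
Best is Item 2@3, peak 15.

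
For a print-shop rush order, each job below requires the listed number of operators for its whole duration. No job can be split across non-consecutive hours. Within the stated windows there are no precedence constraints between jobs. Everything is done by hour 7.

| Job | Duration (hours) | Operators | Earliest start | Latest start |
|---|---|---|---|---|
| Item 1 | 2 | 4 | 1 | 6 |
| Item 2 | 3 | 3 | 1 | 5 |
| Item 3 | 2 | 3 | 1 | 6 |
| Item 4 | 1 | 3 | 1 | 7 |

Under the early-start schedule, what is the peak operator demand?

13

Early-start schedule: Item 1@1, Item 2@1, Item 3@1, Item 4@1.
Load per hour: hour 1: 13, hour 2: 10, hour 3: 3, hour 4: 0, hour 5: 0, hour 6: 0, hour 7: 0.
Peak is 13.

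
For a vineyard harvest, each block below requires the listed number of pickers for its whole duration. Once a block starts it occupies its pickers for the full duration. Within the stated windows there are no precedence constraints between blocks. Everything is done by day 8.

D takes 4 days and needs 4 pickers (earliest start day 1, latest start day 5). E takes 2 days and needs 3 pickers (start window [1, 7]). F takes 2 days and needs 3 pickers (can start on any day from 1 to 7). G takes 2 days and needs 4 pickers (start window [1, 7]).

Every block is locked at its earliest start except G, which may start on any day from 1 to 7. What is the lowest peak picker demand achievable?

G@1: d1:14  d2:14  d3:4  d4:4  d5:0  d6:0  d7:0  d8:0 → peak 14
G@2: d1:10  d2:14  d3:8  d4:4  d5:0  d6:0  d7:0  d8:0 → peak 14
G@3: d1:10  d2:10  d3:8  d4:8  d5:0  d6:0  d7:0  d8:0 → peak 10
G@4: d1:10  d2:10  d3:4  d4:8  d5:4  d6:0  d7:0  d8:0 → peak 10
G@5: d1:10  d2:10  d3:4  d4:4  d5:4  d6:4  d7:0  d8:0 → peak 10
G@6: d1:10  d2:10  d3:4  d4:4  d5:0  d6:4  d7:4  d8:0 → peak 10
G@7: d1:10  d2:10  d3:4  d4:4  d5:0  d6:0  d7:4  d8:4 → peak 10
Best is G@3, peak 10.

10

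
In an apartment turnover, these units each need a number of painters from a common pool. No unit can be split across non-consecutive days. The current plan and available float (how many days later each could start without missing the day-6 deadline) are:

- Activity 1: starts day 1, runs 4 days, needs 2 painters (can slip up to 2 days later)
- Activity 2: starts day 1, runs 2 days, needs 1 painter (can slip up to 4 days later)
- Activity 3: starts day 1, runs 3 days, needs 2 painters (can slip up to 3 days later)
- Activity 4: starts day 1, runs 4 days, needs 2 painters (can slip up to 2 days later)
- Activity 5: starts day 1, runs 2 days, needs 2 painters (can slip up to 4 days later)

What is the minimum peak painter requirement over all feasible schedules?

6

Early-start (Activity 1@1, Activity 2@1, Activity 3@1, Activity 4@1, Activity 5@1) gives peak 9: d1:9  d2:9  d3:6  d4:4  d5:0  d6:0.
Shift Activity 4→3, Activity 5→4.
Schedule Activity 1@1, Activity 2@1, Activity 3@1, Activity 4@3, Activity 5@4: d1:5  d2:5  d3:6  d4:6  d5:4  d6:2 — peak 6.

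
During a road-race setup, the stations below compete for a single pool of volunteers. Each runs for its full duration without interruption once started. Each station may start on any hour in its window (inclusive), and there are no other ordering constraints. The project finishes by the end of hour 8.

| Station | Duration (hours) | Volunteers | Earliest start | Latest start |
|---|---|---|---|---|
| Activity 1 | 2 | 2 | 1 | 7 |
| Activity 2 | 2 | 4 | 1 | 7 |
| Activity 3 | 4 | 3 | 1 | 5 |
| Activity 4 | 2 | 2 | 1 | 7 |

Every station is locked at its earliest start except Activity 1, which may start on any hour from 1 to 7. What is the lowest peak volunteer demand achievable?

Activity 1@1: h1:11  h2:11  h3:3  h4:3  h5:0  h6:0  h7:0  h8:0 → peak 11
Activity 1@2: h1:9  h2:11  h3:5  h4:3  h5:0  h6:0  h7:0  h8:0 → peak 11
Activity 1@3: h1:9  h2:9  h3:5  h4:5  h5:0  h6:0  h7:0  h8:0 → peak 9
Activity 1@4: h1:9  h2:9  h3:3  h4:5  h5:2  h6:0  h7:0  h8:0 → peak 9
Activity 1@5: h1:9  h2:9  h3:3  h4:3  h5:2  h6:2  h7:0  h8:0 → peak 9
Activity 1@6: h1:9  h2:9  h3:3  h4:3  h5:0  h6:2  h7:2  h8:0 → peak 9
Activity 1@7: h1:9  h2:9  h3:3  h4:3  h5:0  h6:0  h7:2  h8:2 → peak 9
Best is Activity 1@3, peak 9.

9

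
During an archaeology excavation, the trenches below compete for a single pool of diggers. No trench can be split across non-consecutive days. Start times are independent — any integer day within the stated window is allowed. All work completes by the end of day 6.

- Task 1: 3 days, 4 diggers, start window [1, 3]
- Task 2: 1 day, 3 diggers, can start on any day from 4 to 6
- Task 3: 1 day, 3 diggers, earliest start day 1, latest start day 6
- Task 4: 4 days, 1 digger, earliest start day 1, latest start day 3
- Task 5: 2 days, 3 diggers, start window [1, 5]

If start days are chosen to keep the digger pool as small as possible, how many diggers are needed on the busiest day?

Early-start (Task 1@1, Task 2@4, Task 3@1, Task 4@1, Task 5@1) gives peak 11: d1:11  d2:8  d3:5  d4:4  d5:0  d6:0.
Shift Task 3→5, Task 5→5.
Schedule Task 1@1, Task 2@4, Task 3@5, Task 4@1, Task 5@5: d1:5  d2:5  d3:5  d4:4  d5:6  d6:3 — peak 6.

6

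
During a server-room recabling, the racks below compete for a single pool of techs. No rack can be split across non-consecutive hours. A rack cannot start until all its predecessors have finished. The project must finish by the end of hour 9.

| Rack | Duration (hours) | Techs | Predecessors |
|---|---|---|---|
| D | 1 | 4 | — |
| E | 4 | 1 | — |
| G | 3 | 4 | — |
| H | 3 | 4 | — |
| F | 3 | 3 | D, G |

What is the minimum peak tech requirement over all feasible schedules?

Early-start (D@1, E@1, G@1, H@1, F@4) gives peak 13: h1:13  h2:9  h3:9  h4:4  h5:3  h6:3  h7:0  h8:0  h9:0.
Shift G→2, H→5, F→5.
Schedule D@1, E@1, G@2, H@5, F@5: h1:5  h2:5  h3:5  h4:5  h5:7  h6:7  h7:7  h8:0  h9:0 — peak 7.

7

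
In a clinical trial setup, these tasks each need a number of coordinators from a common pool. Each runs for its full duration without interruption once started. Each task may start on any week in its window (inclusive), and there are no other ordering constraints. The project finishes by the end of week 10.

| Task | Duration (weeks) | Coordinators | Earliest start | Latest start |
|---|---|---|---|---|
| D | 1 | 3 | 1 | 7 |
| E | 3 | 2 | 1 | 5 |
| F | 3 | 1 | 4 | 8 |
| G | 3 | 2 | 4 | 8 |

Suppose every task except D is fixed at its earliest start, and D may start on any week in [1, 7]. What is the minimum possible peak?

3

D@1: w1:5  w2:2  w3:2  w4:3  w5:3  w6:3  w7:0  w8:0  w9:0  w10:0 → peak 5
D@2: w1:2  w2:5  w3:2  w4:3  w5:3  w6:3  w7:0  w8:0  w9:0  w10:0 → peak 5
D@3: w1:2  w2:2  w3:5  w4:3  w5:3  w6:3  w7:0  w8:0  w9:0  w10:0 → peak 5
D@4: w1:2  w2:2  w3:2  w4:6  w5:3  w6:3  w7:0  w8:0  w9:0  w10:0 → peak 6
D@5: w1:2  w2:2  w3:2  w4:3  w5:6  w6:3  w7:0  w8:0  w9:0  w10:0 → peak 6
D@6: w1:2  w2:2  w3:2  w4:3  w5:3  w6:6  w7:0  w8:0  w9:0  w10:0 → peak 6
D@7: w1:2  w2:2  w3:2  w4:3  w5:3  w6:3  w7:3  w8:0  w9:0  w10:0 → peak 3
Best is D@7, peak 3.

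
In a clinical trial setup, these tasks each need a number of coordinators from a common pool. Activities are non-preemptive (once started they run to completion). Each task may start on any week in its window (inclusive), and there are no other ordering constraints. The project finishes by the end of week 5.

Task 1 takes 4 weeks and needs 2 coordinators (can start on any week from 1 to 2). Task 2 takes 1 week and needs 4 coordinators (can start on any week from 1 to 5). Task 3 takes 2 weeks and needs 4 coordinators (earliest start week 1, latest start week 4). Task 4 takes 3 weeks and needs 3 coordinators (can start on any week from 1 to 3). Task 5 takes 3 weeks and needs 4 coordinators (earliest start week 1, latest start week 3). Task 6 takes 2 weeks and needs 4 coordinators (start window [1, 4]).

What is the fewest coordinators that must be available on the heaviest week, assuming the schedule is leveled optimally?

Early-start (Task 1@1, Task 2@1, Task 3@1, Task 4@1, Task 5@1, Task 6@1) gives peak 21: w1:21  w2:17  w3:9  w4:2  w5:0.
Shift Task 2→5, Task 4→3, Task 6→4.
Schedule Task 1@1, Task 2@5, Task 3@1, Task 4@3, Task 5@1, Task 6@4: w1:10  w2:10  w3:9  w4:9  w5:11 — peak 11.

11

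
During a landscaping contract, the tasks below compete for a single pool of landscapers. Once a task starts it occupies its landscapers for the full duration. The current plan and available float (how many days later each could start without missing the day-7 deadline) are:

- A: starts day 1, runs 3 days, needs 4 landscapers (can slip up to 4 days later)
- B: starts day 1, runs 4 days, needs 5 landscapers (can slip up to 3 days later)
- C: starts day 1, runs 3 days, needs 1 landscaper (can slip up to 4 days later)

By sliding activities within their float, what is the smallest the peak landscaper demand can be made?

Early-start (A@1, B@1, C@1) gives peak 10: d1:10  d2:10  d3:10  d4:5  d5:0  d6:0  d7:0.
Shift B→4.
Schedule A@1, B@4, C@1: d1:5  d2:5  d3:5  d4:5  d5:5  d6:5  d7:5 — peak 5.
Total landscaper-days = 35 over 7 days ⇒ peak ≥ ⌈35/7⌉ = 5, so 5 is optimal.

5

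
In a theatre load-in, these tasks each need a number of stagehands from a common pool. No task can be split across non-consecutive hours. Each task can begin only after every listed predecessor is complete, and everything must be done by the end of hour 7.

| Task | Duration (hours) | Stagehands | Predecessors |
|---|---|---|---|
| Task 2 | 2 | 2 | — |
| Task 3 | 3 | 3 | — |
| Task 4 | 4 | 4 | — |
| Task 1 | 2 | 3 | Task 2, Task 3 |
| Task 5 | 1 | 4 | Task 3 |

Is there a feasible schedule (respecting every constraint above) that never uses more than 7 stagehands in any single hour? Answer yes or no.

Schedule Task 2@1, Task 3@1, Task 4@3, Task 1@4, Task 5@7: h1:5  h2:5  h3:7  h4:7  h5:7  h6:4  h7:4 — peak 7 ≤ 7.

yes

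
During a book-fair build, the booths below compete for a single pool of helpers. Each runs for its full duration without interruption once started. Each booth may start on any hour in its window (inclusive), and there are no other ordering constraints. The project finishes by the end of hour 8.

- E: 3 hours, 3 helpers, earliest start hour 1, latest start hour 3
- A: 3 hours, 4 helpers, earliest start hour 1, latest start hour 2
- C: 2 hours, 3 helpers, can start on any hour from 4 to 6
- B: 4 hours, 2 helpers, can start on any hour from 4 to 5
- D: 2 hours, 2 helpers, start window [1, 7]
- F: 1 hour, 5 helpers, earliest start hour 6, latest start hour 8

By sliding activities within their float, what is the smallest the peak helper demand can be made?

Early-start (E@1, A@1, C@4, B@4, D@1, F@6) gives peak 9: h1:9  h2:9  h3:7  h4:5  h5:5  h6:7  h7:2  h8:0.
Shift D→4.
Schedule E@1, A@1, C@4, B@4, D@4, F@6: h1:7  h2:7  h3:7  h4:7  h5:7  h6:7  h7:2  h8:0 — peak 7.

7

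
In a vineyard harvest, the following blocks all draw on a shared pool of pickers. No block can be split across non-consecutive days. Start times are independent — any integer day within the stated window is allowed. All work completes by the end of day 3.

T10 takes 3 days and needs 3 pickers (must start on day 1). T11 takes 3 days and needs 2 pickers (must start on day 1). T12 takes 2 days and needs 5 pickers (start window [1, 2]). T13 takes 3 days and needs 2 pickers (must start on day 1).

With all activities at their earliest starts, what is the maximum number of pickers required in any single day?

12

Early-start schedule: T10@1, T11@1, T12@1, T13@1.
Load per day: day 1: 12, day 2: 12, day 3: 7.
Peak is 12.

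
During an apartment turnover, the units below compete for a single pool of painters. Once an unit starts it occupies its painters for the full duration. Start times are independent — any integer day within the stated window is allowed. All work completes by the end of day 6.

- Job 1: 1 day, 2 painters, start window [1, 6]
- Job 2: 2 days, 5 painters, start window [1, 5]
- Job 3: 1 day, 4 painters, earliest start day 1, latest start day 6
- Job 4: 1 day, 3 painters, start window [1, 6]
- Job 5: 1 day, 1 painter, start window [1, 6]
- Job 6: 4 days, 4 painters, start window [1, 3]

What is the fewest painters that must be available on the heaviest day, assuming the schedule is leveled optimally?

8

Early-start (Job 1@1, Job 2@1, Job 3@1, Job 4@1, Job 5@1, Job 6@1) gives peak 19: d1:19  d2:9  d3:4  d4:4  d5:0  d6:0.
Shift Job 3→3, Job 4→2, Job 6→3.
Schedule Job 1@1, Job 2@1, Job 3@3, Job 4@2, Job 5@1, Job 6@3: d1:8  d2:8  d3:8  d4:4  d5:4  d6:4 — peak 8.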